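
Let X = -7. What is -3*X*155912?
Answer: 3274152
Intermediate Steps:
-3*X*155912 = -3*(-7)*155912 = 21*155912 = 3274152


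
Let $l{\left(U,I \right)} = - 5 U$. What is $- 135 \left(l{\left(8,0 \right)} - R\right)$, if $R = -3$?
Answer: $4995$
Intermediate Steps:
$- 135 \left(l{\left(8,0 \right)} - R\right) = - 135 \left(\left(-5\right) 8 - -3\right) = - 135 \left(-40 + 3\right) = \left(-135\right) \left(-37\right) = 4995$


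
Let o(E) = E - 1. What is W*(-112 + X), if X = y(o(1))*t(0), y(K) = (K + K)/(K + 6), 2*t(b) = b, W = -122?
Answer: 13664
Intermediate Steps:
t(b) = b/2
o(E) = -1 + E
y(K) = 2*K/(6 + K) (y(K) = (2*K)/(6 + K) = 2*K/(6 + K))
X = 0 (X = (2*(-1 + 1)/(6 + (-1 + 1)))*((½)*0) = (2*0/(6 + 0))*0 = (2*0/6)*0 = (2*0*(⅙))*0 = 0*0 = 0)
W*(-112 + X) = -122*(-112 + 0) = -122*(-112) = 13664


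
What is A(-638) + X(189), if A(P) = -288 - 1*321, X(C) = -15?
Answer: -624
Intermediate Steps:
A(P) = -609 (A(P) = -288 - 321 = -609)
A(-638) + X(189) = -609 - 15 = -624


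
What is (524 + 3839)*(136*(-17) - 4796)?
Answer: -31012204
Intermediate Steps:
(524 + 3839)*(136*(-17) - 4796) = 4363*(-2312 - 4796) = 4363*(-7108) = -31012204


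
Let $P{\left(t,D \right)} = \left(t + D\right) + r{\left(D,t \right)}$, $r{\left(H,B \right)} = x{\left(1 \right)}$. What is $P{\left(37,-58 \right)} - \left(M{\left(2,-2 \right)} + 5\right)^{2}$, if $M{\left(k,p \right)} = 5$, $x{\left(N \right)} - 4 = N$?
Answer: $-116$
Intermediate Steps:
$x{\left(N \right)} = 4 + N$
$r{\left(H,B \right)} = 5$ ($r{\left(H,B \right)} = 4 + 1 = 5$)
$P{\left(t,D \right)} = 5 + D + t$ ($P{\left(t,D \right)} = \left(t + D\right) + 5 = \left(D + t\right) + 5 = 5 + D + t$)
$P{\left(37,-58 \right)} - \left(M{\left(2,-2 \right)} + 5\right)^{2} = \left(5 - 58 + 37\right) - \left(5 + 5\right)^{2} = -16 - 10^{2} = -16 - 100 = -116$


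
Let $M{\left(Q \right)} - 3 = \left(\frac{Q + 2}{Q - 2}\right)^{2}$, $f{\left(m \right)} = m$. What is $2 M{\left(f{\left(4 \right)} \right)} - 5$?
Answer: $19$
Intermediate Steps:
$M{\left(Q \right)} = 3 + \frac{\left(2 + Q\right)^{2}}{\left(-2 + Q\right)^{2}}$ ($M{\left(Q \right)} = 3 + \left(\frac{Q + 2}{Q - 2}\right)^{2} = 3 + \left(\frac{2 + Q}{-2 + Q}\right)^{2} = 3 + \frac{\left(2 + Q\right)^{2}}{\left(-2 + Q\right)^{2}}$)
$2 M{\left(f{\left(4 \right)} \right)} - 5 = 2 \left(3 + \frac{\left(2 + 4\right)^{2}}{\left(-2 + 4\right)^{2}}\right) - 5 = 2 \left(3 + \frac{6^{2}}{4}\right) - 5 = 2 \left(3 + \frac{1}{4} \cdot 36\right) - 5 = 2 \left(3 + 9\right) - 5 = 2 \cdot 12 - 5 = 24 - 5 = 19$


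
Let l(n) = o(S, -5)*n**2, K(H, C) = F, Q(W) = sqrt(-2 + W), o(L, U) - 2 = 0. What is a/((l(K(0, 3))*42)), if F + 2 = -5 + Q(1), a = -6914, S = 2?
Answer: -6914/4375 - 3457*I/7500 ≈ -1.5803 - 0.46093*I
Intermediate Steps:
o(L, U) = 2 (o(L, U) = 2 + 0 = 2)
F = -7 + I (F = -2 + (-5 + sqrt(-2 + 1)) = -2 + (-5 + sqrt(-1)) = -2 + (-5 + I) = -7 + I ≈ -7.0 + 1.0*I)
K(H, C) = -7 + I
l(n) = 2*n**2
a/((l(K(0, 3))*42)) = -6914*1/(84*(-7 + I)**2) = -3457/(42*(-7 + I)**2)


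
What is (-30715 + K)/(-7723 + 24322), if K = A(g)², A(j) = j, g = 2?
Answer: -10237/5533 ≈ -1.8502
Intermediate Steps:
K = 4 (K = 2² = 4)
(-30715 + K)/(-7723 + 24322) = (-30715 + 4)/(-7723 + 24322) = -30711/16599 = -30711*1/16599 = -10237/5533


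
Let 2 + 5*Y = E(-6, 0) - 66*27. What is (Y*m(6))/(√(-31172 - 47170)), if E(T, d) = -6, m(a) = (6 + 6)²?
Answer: 8592*I*√78342/13057 ≈ 184.18*I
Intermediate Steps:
m(a) = 144 (m(a) = 12² = 144)
Y = -358 (Y = -⅖ + (-6 - 66*27)/5 = -⅖ + (-6 - 1782)/5 = -⅖ + (⅕)*(-1788) = -⅖ - 1788/5 = -358)
(Y*m(6))/(√(-31172 - 47170)) = (-358*144)/(√(-31172 - 47170)) = -51552*(-I*√78342/78342) = -(-8592)*I*√78342/13057 = 8592*I*√78342/13057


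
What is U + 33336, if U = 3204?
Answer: 36540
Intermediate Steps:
U + 33336 = 3204 + 33336 = 36540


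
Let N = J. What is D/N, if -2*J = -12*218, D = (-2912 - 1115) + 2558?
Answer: -1469/1308 ≈ -1.1231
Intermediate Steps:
D = -1469 (D = -4027 + 2558 = -1469)
J = 1308 (J = -(-6)*218 = -1/2*(-2616) = 1308)
N = 1308
D/N = -1469/1308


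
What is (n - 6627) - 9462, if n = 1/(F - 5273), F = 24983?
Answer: -317114189/19710 ≈ -16089.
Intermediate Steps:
n = 1/19710 (n = 1/(24983 - 5273) = 1/19710 ≈ 5.0736e-5)
(n - 6627) - 9462 = (1/19710 - 6627) - 9462 = -130618169/19710 - 9462 = -317114189/19710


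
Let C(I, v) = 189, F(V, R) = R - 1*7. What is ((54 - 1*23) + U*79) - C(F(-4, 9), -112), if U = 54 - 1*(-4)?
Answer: 4424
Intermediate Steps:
F(V, R) = -7 + R (F(V, R) = R - 7 = -7 + R)
U = 58 (U = 54 + 4 = 58)
((54 - 1*23) + U*79) - C(F(-4, 9), -112) = ((54 - 1*23) + 58*79) - 1*189 = ((54 - 23) + 4582) - 189 = (31 + 4582) - 189 = 4613 - 189 = 4424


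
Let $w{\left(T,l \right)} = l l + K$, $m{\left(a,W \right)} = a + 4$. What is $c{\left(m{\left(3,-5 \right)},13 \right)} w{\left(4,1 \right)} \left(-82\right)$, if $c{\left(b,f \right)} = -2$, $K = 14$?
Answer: $2460$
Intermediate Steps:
$m{\left(a,W \right)} = 4 + a$
$w{\left(T,l \right)} = 14 + l^{2}$ ($w{\left(T,l \right)} = l l + 14 = l^{2} + 14 = 14 + l^{2}$)
$c{\left(m{\left(3,-5 \right)},13 \right)} w{\left(4,1 \right)} \left(-82\right) = - 2 \left(14 + 1^{2}\right) \left(-82\right) = - 2 \left(14 + 1\right) \left(-82\right) = \left(-2\right) 15 \left(-82\right) = \left(-30\right) \left(-82\right) = 2460$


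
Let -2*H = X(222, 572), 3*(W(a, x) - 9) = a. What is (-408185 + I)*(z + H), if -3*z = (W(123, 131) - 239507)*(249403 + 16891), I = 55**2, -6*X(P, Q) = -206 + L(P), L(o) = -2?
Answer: -25835417287898960/3 ≈ -8.6118e+15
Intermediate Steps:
W(a, x) = 9 + a/3
X(P, Q) = 104/3 (X(P, Q) = -(-206 - 2)/6 = -1/6*(-208) = 104/3)
I = 3025
H = -52/3 (H = -1/2*104/3 = -52/3 ≈ -17.333)
z = 21255320786 (z = -((9 + (1/3)*123) - 239507)*(249403 + 16891)/3 = -((9 + 41) - 239507)*266294/3 = -(50 - 239507)*266294/3 = -(-79819)*266294 = -1/3*(-63765962358) = 21255320786)
(-408185 + I)*(z + H) = (-408185 + 3025)*(21255320786 - 52/3) = -405160*63765962306/3 = -25835417287898960/3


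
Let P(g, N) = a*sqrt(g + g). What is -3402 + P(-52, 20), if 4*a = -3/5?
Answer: -3402 - 3*I*sqrt(26)/10 ≈ -3402.0 - 1.5297*I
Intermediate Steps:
a = -3/20 (a = (-3/5)/4 = (-3*1/5)/4 = (1/4)*(-3/5) = -3/20 ≈ -0.15000)
P(g, N) = -3*sqrt(2)*sqrt(g)/20 (P(g, N) = -3*sqrt(g + g)/20 = -3*sqrt(2)*sqrt(g)/20)
-3402 + P(-52, 20) = -3402 - 3*sqrt(2)*sqrt(-52)/20 = -3402 - 3*sqrt(2)*2*I*sqrt(13)/20 = -3402 - 3*I*sqrt(26)/10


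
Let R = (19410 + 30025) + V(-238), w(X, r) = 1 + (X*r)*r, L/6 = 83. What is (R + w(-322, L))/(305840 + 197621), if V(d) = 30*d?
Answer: -79814992/503461 ≈ -158.53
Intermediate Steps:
L = 498 (L = 6*83 = 498)
w(X, r) = 1 + X*r²
R = 42295 (R = (19410 + 30025) + 30*(-238) = 49435 - 7140 = 42295)
(R + w(-322, L))/(305840 + 197621) = (42295 + (1 - 322*498²))/(305840 + 197621) = (42295 + (1 - 322*248004))/503461 = (42295 + (1 - 79857288))*(1/503461) = (42295 - 79857287)*(1/503461) = -79814992*1/503461 = -79814992/503461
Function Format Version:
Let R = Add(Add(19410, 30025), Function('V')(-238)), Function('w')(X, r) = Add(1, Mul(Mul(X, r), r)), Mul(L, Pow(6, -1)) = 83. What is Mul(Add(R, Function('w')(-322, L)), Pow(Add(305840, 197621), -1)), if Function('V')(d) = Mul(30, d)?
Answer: Rational(-79814992, 503461) ≈ -158.53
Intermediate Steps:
L = 498 (L = Mul(6, 83) = 498)
Function('w')(X, r) = Add(1, Mul(X, Pow(r, 2)))
R = 42295 (R = Add(Add(19410, 30025), Mul(30, -238)) = Add(49435, -7140) = 42295)
Mul(Add(R, Function('w')(-322, L)), Pow(Add(305840, 197621), -1)) = Mul(Add(42295, Add(1, Mul(-322, Pow(498, 2)))), Pow(Add(305840, 197621), -1)) = Mul(Add(42295, Add(1, Mul(-322, 248004))), Pow(503461, -1)) = Mul(Add(42295, Add(1, -79857288)), Rational(1, 503461)) = Mul(Add(42295, -79857287), Rational(1, 503461)) = Mul(-79814992, Rational(1, 503461)) = Rational(-79814992, 503461)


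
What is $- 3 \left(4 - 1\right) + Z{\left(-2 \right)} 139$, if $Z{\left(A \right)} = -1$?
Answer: $-148$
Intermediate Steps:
$- 3 \left(4 - 1\right) + Z{\left(-2 \right)} 139 = - 3 \left(4 - 1\right) - 139 = \left(-3\right) 3 - 139 = -9 - 139 = -148$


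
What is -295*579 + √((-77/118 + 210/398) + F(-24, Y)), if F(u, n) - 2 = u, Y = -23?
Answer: -170805 + I*√12199767834/23482 ≈ -1.7081e+5 + 4.7037*I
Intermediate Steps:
F(u, n) = 2 + u
-295*579 + √((-77/118 + 210/398) + F(-24, Y)) = -295*579 + √((-77/118 + 210/398) + (2 - 24)) = -170805 + √((-77*1/118 + 210*(1/398)) - 22) = -170805 + √((-77/118 + 105/199) - 22) = -170805 + √(-2933/23482 - 22) = -170805 + √(-519537/23482) = -170805 + I*√12199767834/23482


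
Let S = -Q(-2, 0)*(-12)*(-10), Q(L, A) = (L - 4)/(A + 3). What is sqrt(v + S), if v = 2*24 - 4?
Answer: 2*sqrt(71) ≈ 16.852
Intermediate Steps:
Q(L, A) = (-4 + L)/(3 + A)
S = 240 (S = -((-4 - 2)/(3 + 0))*(-12)*(-10) = -(-6/3)*(-12)*(-10) = -((1/3)*(-6))*(-12)*(-10) = -(-2*(-12))*(-10) = -24*(-10) = -1*(-240) = 240)
v = 44 (v = 48 - 4 = 44)
sqrt(v + S) = sqrt(44 + 240) = sqrt(284) = 2*sqrt(71)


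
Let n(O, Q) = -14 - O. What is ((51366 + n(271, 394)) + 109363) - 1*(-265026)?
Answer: 425470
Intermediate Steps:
((51366 + n(271, 394)) + 109363) - 1*(-265026) = ((51366 + (-14 - 1*271)) + 109363) - 1*(-265026) = ((51366 + (-14 - 271)) + 109363) + 265026 = ((51366 - 285) + 109363) + 265026 = (51081 + 109363) + 265026 = 160444 + 265026 = 425470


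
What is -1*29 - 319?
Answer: -348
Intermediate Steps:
-1*29 - 319 = -29 - 319 = -348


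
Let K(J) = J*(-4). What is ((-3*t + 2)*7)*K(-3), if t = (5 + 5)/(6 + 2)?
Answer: -147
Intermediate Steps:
t = 5/4 (t = 10/8 = 10*(⅛) = 5/4 ≈ 1.2500)
K(J) = -4*J
((-3*t + 2)*7)*K(-3) = ((-3*5/4 + 2)*7)*(-4*(-3)) = ((-15/4 + 2)*7)*12 = -7/4*7*12 = -49/4*12 = -147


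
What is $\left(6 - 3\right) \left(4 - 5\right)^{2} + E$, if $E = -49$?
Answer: $-46$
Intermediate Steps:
$\left(6 - 3\right) \left(4 - 5\right)^{2} + E = \left(6 - 3\right) \left(4 - 5\right)^{2} - 49 = 3 \left(-1\right)^{2} - 49 = 3 \cdot 1 - 49 = 3 - 49 = -46$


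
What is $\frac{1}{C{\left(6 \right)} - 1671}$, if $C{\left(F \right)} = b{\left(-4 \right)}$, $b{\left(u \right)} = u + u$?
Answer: $- \frac{1}{1679} \approx -0.00059559$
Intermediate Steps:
$b{\left(u \right)} = 2 u$
$C{\left(F \right)} = -8$ ($C{\left(F \right)} = 2 \left(-4\right) = -8$)
$\frac{1}{C{\left(6 \right)} - 1671} = \frac{1}{-8 - 1671} = \frac{1}{-1679} = - \frac{1}{1679}$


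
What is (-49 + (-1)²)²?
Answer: 2304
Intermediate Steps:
(-49 + (-1)²)² = (-49 + 1)² = (-48)² = 2304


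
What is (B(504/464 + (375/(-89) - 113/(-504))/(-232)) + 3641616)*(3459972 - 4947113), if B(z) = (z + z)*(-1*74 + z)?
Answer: -293233895988625869554002277/54148578527232 ≈ -5.4154e+12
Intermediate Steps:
B(z) = 2*z*(-74 + z) (B(z) = (2*z)*(-74 + z) = 2*z*(-74 + z))
(B(504/464 + (375/(-89) - 113/(-504))/(-232)) + 3641616)*(3459972 - 4947113) = (2*(504/464 + (375/(-89) - 113/(-504))/(-232))*(-74 + (504/464 + (375/(-89) - 113/(-504))/(-232))) + 3641616)*(3459972 - 4947113) = (2*(504*(1/464) + (375*(-1/89) - 113*(-1/504))*(-1/232))*(-74 + (504*(1/464) + (375*(-1/89) - 113*(-1/504))*(-1/232))) + 3641616)*(-1487141) = (2*(63/58 + (-375/89 + 113/504)*(-1/232))*(-74 + (63/58 + (-375/89 + 113/504)*(-1/232))) + 3641616)*(-1487141) = (2*(63/58 - 178943/44856*(-1/232))*(-74 + (63/58 - 178943/44856*(-1/232))) + 3641616)*(-1487141) = (2*(63/58 + 178943/10406592)*(-74 + (63/58 + 178943/10406592)) + 3641616)*(-1487141) = (2*(11482655/10406592)*(-74 + 11482655/10406592) + 3641616)*(-1487141) = (2*(11482655/10406592)*(-758605153/10406592) + 3641616)*(-1487141) = (-8710801253121215/54148578527232 + 3641616)*(-1487141) = (197179619140771365697/54148578527232)*(-1487141) = -293233895988625869554002277/54148578527232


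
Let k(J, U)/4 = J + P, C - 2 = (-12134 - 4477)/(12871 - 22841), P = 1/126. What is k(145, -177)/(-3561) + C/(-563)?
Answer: -213314226613/1259261936730 ≈ -0.16940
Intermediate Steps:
P = 1/126 ≈ 0.0079365
C = 36551/9970 (C = 2 + (-12134 - 4477)/(12871 - 22841) = 2 - 16611/(-9970) = 2 - 16611*(-1/9970) = 2 + 16611/9970 = 36551/9970 ≈ 3.6661)
k(J, U) = 2/63 + 4*J (k(J, U) = 4*(J + 1/126) = 4*(1/126 + J) = 2/63 + 4*J)
k(145, -177)/(-3561) + C/(-563) = (2/63 + 4*145)/(-3561) + (36551/9970)/(-563) = (2/63 + 580)*(-1/3561) + (36551/9970)*(-1/563) = (36542/63)*(-1/3561) - 36551/5613110 = -36542/224343 - 36551/5613110 = -213314226613/1259261936730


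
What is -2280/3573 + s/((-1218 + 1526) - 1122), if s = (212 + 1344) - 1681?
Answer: -469765/969474 ≈ -0.48456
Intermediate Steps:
s = -125 (s = 1556 - 1681 = -125)
-2280/3573 + s/((-1218 + 1526) - 1122) = -2280/3573 - 125/((-1218 + 1526) - 1122) = -2280*1/3573 - 125/(308 - 1122) = -760/1191 - 125/(-814) = -760/1191 - 125*(-1/814) = -760/1191 + 125/814 = -469765/969474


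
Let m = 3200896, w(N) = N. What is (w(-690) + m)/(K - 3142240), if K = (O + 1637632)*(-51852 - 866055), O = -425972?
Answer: -1600103/556097168930 ≈ -2.8774e-6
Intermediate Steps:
K = -1112191195620 (K = (-425972 + 1637632)*(-51852 - 866055) = 1211660*(-917907) = -1112191195620)
(w(-690) + m)/(K - 3142240) = (-690 + 3200896)/(-1112191195620 - 3142240) = 3200206/(-1112194337860) = 3200206*(-1/1112194337860) = -1600103/556097168930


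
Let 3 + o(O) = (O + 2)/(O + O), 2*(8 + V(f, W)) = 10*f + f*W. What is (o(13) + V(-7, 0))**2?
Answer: 1394761/676 ≈ 2063.3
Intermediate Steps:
V(f, W) = -8 + 5*f + W*f/2 (V(f, W) = -8 + (10*f + f*W)/2 = -8 + (10*f + W*f)/2 = -8 + (5*f + W*f/2) = -8 + 5*f + W*f/2)
o(O) = -3 + (2 + O)/(2*O) (o(O) = -3 + (O + 2)/(O + O) = -3 + (2 + O)/((2*O)) = -3 + (2 + O)*(1/(2*O)) = -3 + (2 + O)/(2*O))
(o(13) + V(-7, 0))**2 = ((-5/2 + 1/13) + (-8 + 5*(-7) + (1/2)*0*(-7)))**2 = ((-5/2 + 1/13) + (-8 - 35 + 0))**2 = (-63/26 - 43)**2 = (-1181/26)**2 = 1394761/676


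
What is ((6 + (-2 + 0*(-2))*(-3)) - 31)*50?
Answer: -950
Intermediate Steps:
((6 + (-2 + 0*(-2))*(-3)) - 31)*50 = ((6 + (-2 + 0)*(-3)) - 31)*50 = ((6 - 2*(-3)) - 31)*50 = ((6 + 6) - 31)*50 = (12 - 31)*50 = -19*50 = -950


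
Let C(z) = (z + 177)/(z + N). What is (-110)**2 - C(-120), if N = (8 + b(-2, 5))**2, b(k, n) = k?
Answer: 338819/28 ≈ 12101.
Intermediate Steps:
N = 36 (N = (8 - 2)**2 = 6**2 = 36)
C(z) = (177 + z)/(36 + z) (C(z) = (z + 177)/(z + 36) = (177 + z)/(36 + z))
(-110)**2 - C(-120) = (-110)**2 - (177 - 120)/(36 - 120) = 12100 - 57/(-84) = 12100 - (-1)*57/84 = 12100 - 1*(-19/28) = 12100 + 19/28 = 338819/28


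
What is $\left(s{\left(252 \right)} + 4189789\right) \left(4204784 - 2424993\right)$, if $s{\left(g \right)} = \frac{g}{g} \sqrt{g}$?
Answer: $7456948754099 + 10678746 \sqrt{7} \approx 7.457 \cdot 10^{12}$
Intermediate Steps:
$s{\left(g \right)} = \sqrt{g}$ ($s{\left(g \right)} = 1 \sqrt{g} = \sqrt{g}$)
$\left(s{\left(252 \right)} + 4189789\right) \left(4204784 - 2424993\right) = \left(\sqrt{252} + 4189789\right) \left(4204784 - 2424993\right) = \left(6 \sqrt{7} + 4189789\right) 1779791 = \left(4189789 + 6 \sqrt{7}\right) 1779791 = 7456948754099 + 10678746 \sqrt{7}$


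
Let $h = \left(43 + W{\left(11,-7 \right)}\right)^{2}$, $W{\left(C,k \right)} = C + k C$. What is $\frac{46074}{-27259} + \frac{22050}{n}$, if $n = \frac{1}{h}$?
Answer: $\frac{317961196476}{27259} \approx 1.1664 \cdot 10^{7}$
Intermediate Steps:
$W{\left(C,k \right)} = C + C k$
$h = 529$ ($h = \left(43 + 11 \left(1 - 7\right)\right)^{2} = \left(43 + 11 \left(-6\right)\right)^{2} = \left(43 - 66\right)^{2} = \left(-23\right)^{2} = 529$)
$n = \frac{1}{529} \approx 0.0018904$
$\frac{46074}{-27259} + \frac{22050}{n} = \frac{46074}{-27259} + 22050 \frac{1}{\frac{1}{529}} = 46074 \left(- \frac{1}{27259}\right) + 22050 \cdot 529 = - \frac{46074}{27259} + 11664450 = \frac{317961196476}{27259}$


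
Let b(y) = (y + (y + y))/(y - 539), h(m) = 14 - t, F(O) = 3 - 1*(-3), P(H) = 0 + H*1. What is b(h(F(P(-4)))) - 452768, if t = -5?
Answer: -235439417/520 ≈ -4.5277e+5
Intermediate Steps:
P(H) = H (P(H) = 0 + H = H)
F(O) = 6 (F(O) = 3 + 3 = 6)
h(m) = 19 (h(m) = 14 - 1*(-5) = 14 + 5 = 19)
b(y) = 3*y/(-539 + y) (b(y) = (y + 2*y)/(-539 + y) = (3*y)/(-539 + y) = 3*y/(-539 + y))
b(h(F(P(-4)))) - 452768 = 3*19/(-539 + 19) - 452768 = 3*19/(-520) - 452768 = 3*19*(-1/520) - 452768 = -57/520 - 452768 = -235439417/520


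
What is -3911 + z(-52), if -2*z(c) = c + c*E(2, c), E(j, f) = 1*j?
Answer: -3833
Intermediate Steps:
E(j, f) = j
z(c) = -3*c/2 (z(c) = -(c + c*2)/2 = -(c + 2*c)/2 = -3*c/2)
-3911 + z(-52) = -3911 - 3/2*(-52) = -3911 + 78 = -3833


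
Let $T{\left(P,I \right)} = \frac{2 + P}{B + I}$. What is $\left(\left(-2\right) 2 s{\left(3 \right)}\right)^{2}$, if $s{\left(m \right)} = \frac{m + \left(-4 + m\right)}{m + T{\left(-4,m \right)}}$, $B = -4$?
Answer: $\frac{64}{25} \approx 2.56$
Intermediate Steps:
$T{\left(P,I \right)} = \frac{2 + P}{-4 + I}$
$s{\left(m \right)} = \frac{-4 + 2 m}{m - \frac{2}{-4 + m}}$ ($s{\left(m \right)} = \frac{m + \left(-4 + m\right)}{m + \frac{2 - 4}{-4 + m}} = \frac{-4 + 2 m}{m + \frac{1}{-4 + m} \left(-2\right)} = \frac{-4 + 2 m}{m - \frac{2}{-4 + m}}$)
$\left(\left(-2\right) 2 s{\left(3 \right)}\right)^{2} = \left(\left(-2\right) 2 \frac{2 \left(-4 + 3\right) \left(-2 + 3\right)}{-2 + 3 \left(-4 + 3\right)}\right)^{2} = \left(- 4 \cdot 2 \frac{1}{-2 + 3 \left(-1\right)} \left(-1\right) 1\right)^{2} = \left(- 4 \cdot 2 \frac{1}{-2 - 3} \left(-1\right) 1\right)^{2} = \left(- 4 \cdot 2 \frac{1}{-5} \left(-1\right) 1\right)^{2} = \left(- 4 \cdot 2 \left(- \frac{1}{5}\right) \left(-1\right) 1\right)^{2} = \left(\left(-4\right) \frac{2}{5}\right)^{2} = \left(- \frac{8}{5}\right)^{2} = \frac{64}{25}$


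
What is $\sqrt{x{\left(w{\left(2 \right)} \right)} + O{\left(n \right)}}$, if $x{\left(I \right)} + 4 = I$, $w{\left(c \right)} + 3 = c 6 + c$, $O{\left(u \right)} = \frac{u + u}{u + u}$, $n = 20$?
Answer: $2 \sqrt{2} \approx 2.8284$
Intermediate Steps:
$O{\left(u \right)} = 1$ ($O{\left(u \right)} = \frac{2 u}{2 u} = 2 u \frac{1}{2 u} = 1$)
$w{\left(c \right)} = -3 + 7 c$ ($w{\left(c \right)} = -3 + \left(c 6 + c\right) = -3 + \left(6 c + c\right) = -3 + 7 c$)
$x{\left(I \right)} = -4 + I$
$\sqrt{x{\left(w{\left(2 \right)} \right)} + O{\left(n \right)}} = \sqrt{\left(-4 + \left(-3 + 7 \cdot 2\right)\right) + 1} = \sqrt{\left(-4 + \left(-3 + 14\right)\right) + 1} = \sqrt{\left(-4 + 11\right) + 1} = \sqrt{7 + 1} = \sqrt{8} = 2 \sqrt{2}$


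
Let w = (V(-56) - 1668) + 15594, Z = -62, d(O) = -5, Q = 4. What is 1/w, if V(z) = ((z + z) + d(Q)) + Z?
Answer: 1/13747 ≈ 7.2743e-5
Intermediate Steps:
V(z) = -67 + 2*z (V(z) = ((z + z) - 5) - 62 = (2*z - 5) - 62 = (-5 + 2*z) - 62 = -67 + 2*z)
w = 13747 (w = ((-67 + 2*(-56)) - 1668) + 15594 = ((-67 - 112) - 1668) + 15594 = (-179 - 1668) + 15594 = -1847 + 15594 = 13747)
1/w = 1/13747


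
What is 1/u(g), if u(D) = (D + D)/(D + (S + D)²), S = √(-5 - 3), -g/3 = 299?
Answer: -401852/897 + 2*I*√2 ≈ -448.0 + 2.8284*I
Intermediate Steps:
g = -897 (g = -3*299 = -897)
S = 2*I*√2 (S = √(-8) = 2*I*√2 ≈ 2.8284*I)
u(D) = 2*D/(D + (D + 2*I*√2)²) (u(D) = (D + D)/(D + (2*I*√2 + D)²) = (2*D)/(D + (D + 2*I*√2)²) = 2*D/(D + (D + 2*I*√2)²))
1/u(g) = 1/(2*(-897)/(-897 + (-897 + 2*I*√2)²)) = 1/(-1794/(-897 + (-897 + 2*I*√2)²)) = ½ - (-897 + 2*I*√2)²/1794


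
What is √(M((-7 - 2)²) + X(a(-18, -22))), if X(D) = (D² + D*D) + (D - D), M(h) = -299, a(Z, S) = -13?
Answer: √39 ≈ 6.2450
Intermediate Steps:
X(D) = 2*D² (X(D) = (D² + D²) + 0 = 2*D² + 0 = 2*D²)
√(M((-7 - 2)²) + X(a(-18, -22))) = √(-299 + 2*(-13)²) = √(-299 + 2*169) = √(-299 + 338) = √39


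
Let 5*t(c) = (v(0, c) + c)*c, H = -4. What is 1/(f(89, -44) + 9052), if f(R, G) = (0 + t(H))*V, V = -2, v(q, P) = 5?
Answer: 5/45268 ≈ 0.00011045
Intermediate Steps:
t(c) = c*(5 + c)/5 (t(c) = ((5 + c)*c)/5 = (c*(5 + c))/5 = c*(5 + c)/5)
f(R, G) = 8/5 (f(R, G) = (0 + (1/5)*(-4)*(5 - 4))*(-2) = (0 + (1/5)*(-4)*1)*(-2) = (0 - 4/5)*(-2) = -4/5*(-2) = 8/5)
1/(f(89, -44) + 9052) = 1/(8/5 + 9052) = 1/(45268/5) = 5/45268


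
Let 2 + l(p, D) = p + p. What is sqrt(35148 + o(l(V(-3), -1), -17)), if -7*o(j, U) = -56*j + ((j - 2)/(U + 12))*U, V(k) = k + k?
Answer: 2*sqrt(10732155)/35 ≈ 187.20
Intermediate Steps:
V(k) = 2*k
l(p, D) = -2 + 2*p (l(p, D) = -2 + (p + p) = -2 + 2*p)
o(j, U) = 8*j - U*(-2 + j)/(7*(12 + U)) (o(j, U) = -(-56*j + ((j - 2)/(U + 12))*U)/7 = -(-56*j + ((-2 + j)/(12 + U))*U)/7 = -(-56*j + U*(-2 + j)/(12 + U))/7 = 8*j - U*(-2 + j)/(7*(12 + U)))
sqrt(35148 + o(l(V(-3), -1), -17)) = sqrt(35148 + (2*(-17) + 672*(-2 + 2*(2*(-3))) + 55*(-17)*(-2 + 2*(2*(-3))))/(7*(12 - 17))) = sqrt(35148 + (1/7)*(-34 + 672*(-2 + 2*(-6)) + 55*(-17)*(-2 + 2*(-6)))/(-5)) = sqrt(35148 + (1/7)*(-1/5)*(-34 + 672*(-2 - 12) + 55*(-17)*(-2 - 12))) = sqrt(35148 + (1/7)*(-1/5)*(-34 + 672*(-14) + 55*(-17)*(-14))) = sqrt(35148 + (1/7)*(-1/5)*(-34 - 9408 + 13090)) = sqrt(35148 + (1/7)*(-1/5)*3648) = sqrt(35148 - 3648/35) = sqrt(1226532/35) = 2*sqrt(10732155)/35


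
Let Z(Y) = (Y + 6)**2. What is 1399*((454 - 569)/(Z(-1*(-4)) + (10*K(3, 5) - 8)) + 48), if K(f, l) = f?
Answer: 8031659/122 ≈ 65833.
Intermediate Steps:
Z(Y) = (6 + Y)**2
1399*((454 - 569)/(Z(-1*(-4)) + (10*K(3, 5) - 8)) + 48) = 1399*((454 - 569)/((6 - 1*(-4))**2 + (10*3 - 8)) + 48) = 1399*(-115/((6 + 4)**2 + (30 - 8)) + 48) = 1399*(-115/(10**2 + 22) + 48) = 1399*(-115/(100 + 22) + 48) = 1399*(-115/122 + 48) = 1399*(5741/122) = 8031659/122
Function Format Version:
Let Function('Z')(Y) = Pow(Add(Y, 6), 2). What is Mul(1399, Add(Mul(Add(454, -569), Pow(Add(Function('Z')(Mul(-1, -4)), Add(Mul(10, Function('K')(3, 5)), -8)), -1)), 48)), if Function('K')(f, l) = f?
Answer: Rational(8031659, 122) ≈ 65833.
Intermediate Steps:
Function('Z')(Y) = Pow(Add(6, Y), 2)
Mul(1399, Add(Mul(Add(454, -569), Pow(Add(Function('Z')(Mul(-1, -4)), Add(Mul(10, Function('K')(3, 5)), -8)), -1)), 48)) = Mul(1399, Add(Mul(Add(454, -569), Pow(Add(Pow(Add(6, Mul(-1, -4)), 2), Add(Mul(10, 3), -8)), -1)), 48)) = Mul(1399, Add(Mul(-115, Pow(Add(Pow(Add(6, 4), 2), Add(30, -8)), -1)), 48)) = Mul(1399, Add(Mul(-115, Pow(Add(Pow(10, 2), 22), -1)), 48)) = Mul(1399, Add(Mul(-115, Pow(Add(100, 22), -1)), 48)) = Mul(1399, Add(Mul(-115, Pow(122, -1)), 48)) = Mul(1399, Add(Mul(-115, Rational(1, 122)), 48)) = Mul(1399, Add(Rational(-115, 122), 48)) = Mul(1399, Rational(5741, 122)) = Rational(8031659, 122)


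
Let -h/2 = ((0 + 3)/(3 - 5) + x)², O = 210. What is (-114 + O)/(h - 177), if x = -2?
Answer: -192/403 ≈ -0.47643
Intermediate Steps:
h = -49/2 (h = -2*((0 + 3)/(3 - 5) - 2)² = -2*(3/(-2) - 2)² = -2*(3*(-½) - 2)² = -2*(-3/2 - 2)² = -2*(-7/2)² = -2*49/4 = -49/2 ≈ -24.500)
(-114 + O)/(h - 177) = (-114 + 210)/(-49/2 - 177) = 96/(-403/2) = 96*(-2/403) = -192/403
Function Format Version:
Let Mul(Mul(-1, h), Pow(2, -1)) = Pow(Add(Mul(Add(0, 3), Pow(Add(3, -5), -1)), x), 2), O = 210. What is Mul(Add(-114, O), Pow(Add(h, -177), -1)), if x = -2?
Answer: Rational(-192, 403) ≈ -0.47643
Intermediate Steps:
h = Rational(-49, 2) (h = Mul(-2, Pow(Add(Mul(Add(0, 3), Pow(Add(3, -5), -1)), -2), 2)) = Mul(-2, Pow(Add(Mul(3, Pow(-2, -1)), -2), 2)) = Mul(-2, Pow(Add(Mul(3, Rational(-1, 2)), -2), 2)) = Mul(-2, Pow(Add(Rational(-3, 2), -2), 2)) = Mul(-2, Pow(Rational(-7, 2), 2)) = Mul(-2, Rational(49, 4)) = Rational(-49, 2) ≈ -24.500)
Mul(Add(-114, O), Pow(Add(h, -177), -1)) = Mul(Add(-114, 210), Pow(Add(Rational(-49, 2), -177), -1)) = Mul(96, Pow(Rational(-403, 2), -1)) = Mul(96, Rational(-2, 403)) = Rational(-192, 403)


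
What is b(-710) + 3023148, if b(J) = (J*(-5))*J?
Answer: 502648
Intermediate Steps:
b(J) = -5*J**2 (b(J) = (-5*J)*J = -5*J**2)
b(-710) + 3023148 = -5*(-710)**2 + 3023148 = -5*504100 + 3023148 = -2520500 + 3023148 = 502648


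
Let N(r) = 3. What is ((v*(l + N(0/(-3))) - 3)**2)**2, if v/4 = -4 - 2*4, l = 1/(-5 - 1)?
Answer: 373301041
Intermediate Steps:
l = -1/6 (l = 1/(-6) = -1/6 ≈ -0.16667)
v = -48 (v = 4*(-4 - 2*4) = 4*(-4 - 8) = 4*(-12) = -48)
((v*(l + N(0/(-3))) - 3)**2)**2 = ((-48*(-1/6 + 3) - 3)**2)**2 = ((-48*17/6 - 3)**2)**2 = ((-136 - 3)**2)**2 = ((-139)**2)**2 = 19321**2 = 373301041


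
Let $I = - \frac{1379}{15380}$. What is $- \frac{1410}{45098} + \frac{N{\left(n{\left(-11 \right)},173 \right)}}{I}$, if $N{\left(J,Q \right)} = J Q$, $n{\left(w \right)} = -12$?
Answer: $\frac{719963342925}{31095071} \approx 23154.0$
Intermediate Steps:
$I = - \frac{1379}{15380}$ ($I = \left(-1379\right) \frac{1}{15380} = - \frac{1379}{15380} \approx -0.089662$)
$- \frac{1410}{45098} + \frac{N{\left(n{\left(-11 \right)},173 \right)}}{I} = - \frac{1410}{45098} + \frac{\left(-12\right) 173}{- \frac{1379}{15380}} = \left(-1410\right) \frac{1}{45098} - - \frac{31928880}{1379} = - \frac{705}{22549} + \frac{31928880}{1379} = \frac{719963342925}{31095071}$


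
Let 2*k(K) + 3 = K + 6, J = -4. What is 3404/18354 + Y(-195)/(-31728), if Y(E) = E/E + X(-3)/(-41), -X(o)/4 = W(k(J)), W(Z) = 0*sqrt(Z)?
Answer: 782491/4219824 ≈ 0.18543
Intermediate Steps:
k(K) = 3/2 + K/2 (k(K) = -3/2 + (K + 6)/2 = -3/2 + (6 + K)/2 = -3/2 + (3 + K/2) = 3/2 + K/2)
W(Z) = 0
X(o) = 0 (X(o) = -4*0 = 0)
Y(E) = 1 (Y(E) = E/E + 0/(-41) = 1 + 0*(-1/41) = 1 + 0 = 1)
3404/18354 + Y(-195)/(-31728) = 3404/18354 + 1/(-31728) = 3404*(1/18354) + 1*(-1/31728) = 74/399 - 1/31728 = 782491/4219824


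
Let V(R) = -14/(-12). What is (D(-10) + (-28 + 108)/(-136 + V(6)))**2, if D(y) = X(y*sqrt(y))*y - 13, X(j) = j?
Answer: (-10997 + 80900*I*sqrt(10))**2/654481 ≈ -99815.0 - 8597.2*I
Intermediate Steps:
V(R) = 7/6 (V(R) = -14*(-1/12) = 7/6)
D(y) = -13 + y**(5/2) (D(y) = (y*sqrt(y))*y - 13 = y**(3/2)*y - 13 = y**(5/2) - 13 = -13 + y**(5/2))
(D(-10) + (-28 + 108)/(-136 + V(6)))**2 = ((-13 + (-10)**(5/2)) + (-28 + 108)/(-136 + 7/6))**2 = ((-13 + 100*I*sqrt(10)) + 80/(-809/6))**2 = ((-13 + 100*I*sqrt(10)) + 80*(-6/809))**2 = ((-13 + 100*I*sqrt(10)) - 480/809)**2 = (-10997/809 + 100*I*sqrt(10))**2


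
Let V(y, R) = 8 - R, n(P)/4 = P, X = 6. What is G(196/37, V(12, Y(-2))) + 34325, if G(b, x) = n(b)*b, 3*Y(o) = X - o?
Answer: 47144589/1369 ≈ 34437.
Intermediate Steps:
Y(o) = 2 - o/3 (Y(o) = (6 - o)/3 = 2 - o/3)
n(P) = 4*P
G(b, x) = 4*b² (G(b, x) = (4*b)*b = 4*b²)
G(196/37, V(12, Y(-2))) + 34325 = 4*(196/37)² + 34325 = 4*(38416/1369) + 34325 = 153664/1369 + 34325 = 47144589/1369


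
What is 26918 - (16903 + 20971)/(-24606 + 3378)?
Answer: 9852641/366 ≈ 26920.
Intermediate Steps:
26918 - (16903 + 20971)/(-24606 + 3378) = 26918 - 37874/(-21228) = 26918 - 37874*(-1)/21228 = 26918 - 1*(-653/366) = 26918 + 653/366 = 9852641/366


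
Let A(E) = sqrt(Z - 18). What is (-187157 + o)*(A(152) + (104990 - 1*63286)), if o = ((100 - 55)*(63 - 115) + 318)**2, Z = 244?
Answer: 162700941208 + 3901327*sqrt(226) ≈ 1.6276e+11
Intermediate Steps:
o = 4088484 (o = (45*(-52) + 318)**2 = (-2340 + 318)**2 = (-2022)**2 = 4088484)
A(E) = sqrt(226) (A(E) = sqrt(244 - 18) = sqrt(226))
(-187157 + o)*(A(152) + (104990 - 1*63286)) = (-187157 + 4088484)*(sqrt(226) + (104990 - 1*63286)) = 3901327*(sqrt(226) + (104990 - 63286)) = 3901327*(sqrt(226) + 41704) = 3901327*(41704 + sqrt(226)) = 162700941208 + 3901327*sqrt(226)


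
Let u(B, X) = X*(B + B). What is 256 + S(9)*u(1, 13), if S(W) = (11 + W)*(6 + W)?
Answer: 8056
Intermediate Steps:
S(W) = (6 + W)*(11 + W)
u(B, X) = 2*B*X (u(B, X) = X*(2*B) = 2*B*X)
256 + S(9)*u(1, 13) = 256 + (66 + 9**2 + 17*9)*(2*1*13) = 256 + (66 + 81 + 153)*26 = 256 + 300*26 = 256 + 7800 = 8056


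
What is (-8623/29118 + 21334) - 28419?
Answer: -206309653/29118 ≈ -7085.3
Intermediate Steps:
(-8623/29118 + 21334) - 28419 = 621194789/29118 - 28419 = -206309653/29118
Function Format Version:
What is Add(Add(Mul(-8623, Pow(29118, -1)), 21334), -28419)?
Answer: Rational(-206309653, 29118) ≈ -7085.3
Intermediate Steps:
Add(Add(Mul(-8623, Pow(29118, -1)), 21334), -28419) = Add(Add(Mul(-8623, Rational(1, 29118)), 21334), -28419) = Add(Add(Rational(-8623, 29118), 21334), -28419) = Add(Rational(621194789, 29118), -28419) = Rational(-206309653, 29118)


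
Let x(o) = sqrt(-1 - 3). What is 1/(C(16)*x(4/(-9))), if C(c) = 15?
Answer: -I/30 ≈ -0.033333*I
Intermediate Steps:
x(o) = 2*I (x(o) = sqrt(-4) = 2*I)
1/(C(16)*x(4/(-9))) = 1/(15*(2*I)) = 1/(30*I) = -I/30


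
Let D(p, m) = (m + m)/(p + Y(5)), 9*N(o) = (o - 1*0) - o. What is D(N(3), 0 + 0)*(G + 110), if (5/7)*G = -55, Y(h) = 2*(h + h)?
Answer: 0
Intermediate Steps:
Y(h) = 4*h (Y(h) = 2*(2*h) = 4*h)
N(o) = 0 (N(o) = ((o - 1*0) - o)/9 = ((o + 0) - o)/9 = (o - o)/9 = (1/9)*0 = 0)
D(p, m) = 2*m/(20 + p) (D(p, m) = (m + m)/(p + 4*5) = (2*m)/(p + 20) = (2*m)/(20 + p) = 2*m/(20 + p))
G = -77 (G = (7/5)*(-55) = -77)
D(N(3), 0 + 0)*(G + 110) = (2*(0 + 0)/(20 + 0))*(-77 + 110) = (2*0/20)*33 = (2*0*(1/20))*33 = 0*33 = 0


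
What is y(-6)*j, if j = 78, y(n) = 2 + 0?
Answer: 156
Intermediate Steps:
y(n) = 2
y(-6)*j = 2*78 = 156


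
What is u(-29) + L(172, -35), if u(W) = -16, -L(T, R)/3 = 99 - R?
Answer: -418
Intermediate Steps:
L(T, R) = -297 + 3*R (L(T, R) = -3*(99 - R) = -297 + 3*R)
u(-29) + L(172, -35) = -16 + (-297 + 3*(-35)) = -16 + (-297 - 105) = -16 - 402 = -418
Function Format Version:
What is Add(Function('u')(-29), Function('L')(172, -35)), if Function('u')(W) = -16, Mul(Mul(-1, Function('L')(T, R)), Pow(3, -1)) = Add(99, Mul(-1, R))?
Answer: -418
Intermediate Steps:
Function('L')(T, R) = Add(-297, Mul(3, R)) (Function('L')(T, R) = Mul(-3, Add(99, Mul(-1, R))) = Add(-297, Mul(3, R)))
Add(Function('u')(-29), Function('L')(172, -35)) = Add(-16, Add(-297, Mul(3, -35))) = Add(-16, Add(-297, -105)) = Add(-16, -402) = -418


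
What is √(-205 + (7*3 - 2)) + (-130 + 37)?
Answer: -93 + I*√186 ≈ -93.0 + 13.638*I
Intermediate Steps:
√(-205 + (7*3 - 2)) + (-130 + 37) = √(-205 + (21 - 2)) - 93 = √(-205 + 19) - 93 = √(-186) - 93 = I*√186 - 93 = -93 + I*√186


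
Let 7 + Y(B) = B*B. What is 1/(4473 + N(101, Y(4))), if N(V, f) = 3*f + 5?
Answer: 1/4505 ≈ 0.00022198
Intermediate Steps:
Y(B) = -7 + B² (Y(B) = -7 + B*B = -7 + B²)
N(V, f) = 5 + 3*f
1/(4473 + N(101, Y(4))) = 1/(4473 + (5 + 3*(-7 + 4²))) = 1/(4473 + (5 + 3*(-7 + 16))) = 1/(4473 + (5 + 3*9)) = 1/(4473 + (5 + 27)) = 1/(4473 + 32) = 1/4505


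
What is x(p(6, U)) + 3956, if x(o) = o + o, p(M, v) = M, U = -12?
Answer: 3968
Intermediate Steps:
x(o) = 2*o
x(p(6, U)) + 3956 = 2*6 + 3956 = 12 + 3956 = 3968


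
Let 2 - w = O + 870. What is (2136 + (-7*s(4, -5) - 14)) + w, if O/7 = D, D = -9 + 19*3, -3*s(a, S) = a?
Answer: 2782/3 ≈ 927.33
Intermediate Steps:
s(a, S) = -a/3
D = 48 (D = -9 + 57 = 48)
O = 336 (O = 7*48 = 336)
w = -1204 (w = 2 - (336 + 870) = 2 - 1*1206 = 2 - 1206 = -1204)
(2136 + (-7*s(4, -5) - 14)) + w = (2136 + (-(-7)*4/3 - 14)) - 1204 = (2136 + (-7*(-4/3) - 14)) - 1204 = (2136 + (28/3 - 14)) - 1204 = (2136 - 14/3) - 1204 = 6394/3 - 1204 = 2782/3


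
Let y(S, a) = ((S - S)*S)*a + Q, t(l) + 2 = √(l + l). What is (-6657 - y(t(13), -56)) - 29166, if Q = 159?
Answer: -35982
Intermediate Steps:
t(l) = -2 + √2*√l (t(l) = -2 + √(l + l) = -2 + √(2*l) = -2 + √2*√l)
y(S, a) = 159 (y(S, a) = ((S - S)*S)*a + 159 = (0*S)*a + 159 = 0*a + 159 = 0 + 159 = 159)
(-6657 - y(t(13), -56)) - 29166 = (-6657 - 1*159) - 29166 = (-6657 - 159) - 29166 = -6816 - 29166 = -35982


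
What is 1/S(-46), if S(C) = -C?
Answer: 1/46 ≈ 0.021739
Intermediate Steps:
1/S(-46) = 1/(-1*(-46)) = 1/46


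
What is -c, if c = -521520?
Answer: 521520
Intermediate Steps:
-c = -1*(-521520) = 521520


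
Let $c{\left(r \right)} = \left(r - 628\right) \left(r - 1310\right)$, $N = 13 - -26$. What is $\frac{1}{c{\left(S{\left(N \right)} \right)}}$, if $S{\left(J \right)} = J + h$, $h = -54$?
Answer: $\frac{1}{851975} \approx 1.1737 \cdot 10^{-6}$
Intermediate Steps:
$N = 39$ ($N = 13 + 26 = 39$)
$S{\left(J \right)} = -54 + J$ ($S{\left(J \right)} = J - 54 = -54 + J$)
$c{\left(r \right)} = \left(-1310 + r\right) \left(-628 + r\right)$ ($c{\left(r \right)} = \left(-628 + r\right) \left(-1310 + r\right) = \left(-1310 + r\right) \left(-628 + r\right)$)
$\frac{1}{c{\left(S{\left(N \right)} \right)}} = \frac{1}{822680 + \left(-54 + 39\right)^{2} - 1938 \left(-54 + 39\right)} = \frac{1}{822680 + \left(-15\right)^{2} - -29070} = \frac{1}{822680 + 225 + 29070} = \frac{1}{851975}$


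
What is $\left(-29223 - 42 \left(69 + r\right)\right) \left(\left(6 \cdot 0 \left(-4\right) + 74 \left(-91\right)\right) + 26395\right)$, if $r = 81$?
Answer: $-698417703$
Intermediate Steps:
$\left(-29223 - 42 \left(69 + r\right)\right) \left(\left(6 \cdot 0 \left(-4\right) + 74 \left(-91\right)\right) + 26395\right) = \left(-29223 - 42 \left(69 + 81\right)\right) \left(\left(6 \cdot 0 \left(-4\right) + 74 \left(-91\right)\right) + 26395\right) = \left(-29223 - 6300\right) \left(\left(0 \left(-4\right) - 6734\right) + 26395\right) = \left(-29223 - 6300\right) \left(\left(0 - 6734\right) + 26395\right) = - 35523 \left(-6734 + 26395\right) = \left(-35523\right) 19661 = -698417703$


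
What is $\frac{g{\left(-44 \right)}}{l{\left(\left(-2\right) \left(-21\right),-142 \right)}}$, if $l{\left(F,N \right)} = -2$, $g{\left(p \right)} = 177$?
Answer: $- \frac{177}{2} \approx -88.5$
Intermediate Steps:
$\frac{g{\left(-44 \right)}}{l{\left(\left(-2\right) \left(-21\right),-142 \right)}} = \frac{177}{-2} = 177 \left(- \frac{1}{2}\right) = - \frac{177}{2}$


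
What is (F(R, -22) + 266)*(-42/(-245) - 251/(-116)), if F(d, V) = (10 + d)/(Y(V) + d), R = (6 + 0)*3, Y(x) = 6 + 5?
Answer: 5242993/8410 ≈ 623.42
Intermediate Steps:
Y(x) = 11
R = 18 (R = 6*3 = 18)
F(d, V) = (10 + d)/(11 + d)
(F(R, -22) + 266)*(-42/(-245) - 251/(-116)) = ((10 + 18)/(11 + 18) + 266)*(-42/(-245) - 251/(-116)) = (28/29 + 266)*(-42*(-1/245) - 251*(-1/116)) = ((1/29)*28 + 266)*(6/35 + 251/116) = (28/29 + 266)*(9481/4060) = (7742/29)*(9481/4060) = 5242993/8410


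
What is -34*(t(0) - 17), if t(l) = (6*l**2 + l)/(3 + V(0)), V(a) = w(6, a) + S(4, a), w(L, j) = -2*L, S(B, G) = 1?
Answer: 578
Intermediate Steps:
V(a) = -11 (V(a) = -2*6 + 1 = -12 + 1 = -11)
t(l) = -3*l**2/4 - l/8 (t(l) = (6*l**2 + l)/(3 - 11) = (l + 6*l**2)/(-8) = (l + 6*l**2)*(-1/8) = -3*l**2/4 - l/8)
-34*(t(0) - 17) = -34*(-1/8*0*(1 + 6*0) - 17) = -34*(-1/8*0*(1 + 0) - 17) = -34*(-1/8*0*1 - 17) = -34*(0 - 17) = -34*(-17) = 578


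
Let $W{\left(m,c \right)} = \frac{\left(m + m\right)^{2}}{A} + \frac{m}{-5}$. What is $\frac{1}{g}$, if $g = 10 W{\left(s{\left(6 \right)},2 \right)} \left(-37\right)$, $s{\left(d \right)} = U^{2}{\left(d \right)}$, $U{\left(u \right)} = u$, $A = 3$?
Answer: $- \frac{1}{636696} \approx -1.5706 \cdot 10^{-6}$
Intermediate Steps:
$s{\left(d \right)} = d^{2}$
$W{\left(m,c \right)} = - \frac{m}{5} + \frac{4 m^{2}}{3}$ ($W{\left(m,c \right)} = \frac{\left(m + m\right)^{2}}{3} + \frac{m}{-5} = \left(2 m\right)^{2} \cdot \frac{1}{3} + m \left(- \frac{1}{5}\right) = 4 m^{2} \cdot \frac{1}{3} - \frac{m}{5} = \frac{4 m^{2}}{3} - \frac{m}{5} = - \frac{m}{5} + \frac{4 m^{2}}{3}$)
$g = -636696$ ($g = 10 \frac{6^{2} \left(-3 + 20 \cdot 6^{2}\right)}{15} \left(-37\right) = 10 \cdot \frac{1}{15} \cdot 36 \left(-3 + 20 \cdot 36\right) \left(-37\right) = 10 \cdot \frac{1}{15} \cdot 36 \left(-3 + 720\right) \left(-37\right) = 10 \cdot \frac{1}{15} \cdot 36 \cdot 717 \left(-37\right) = 10 \cdot \frac{8604}{5} \left(-37\right) = 17208 \left(-37\right) = -636696$)
$\frac{1}{g} = \frac{1}{-636696} = - \frac{1}{636696}$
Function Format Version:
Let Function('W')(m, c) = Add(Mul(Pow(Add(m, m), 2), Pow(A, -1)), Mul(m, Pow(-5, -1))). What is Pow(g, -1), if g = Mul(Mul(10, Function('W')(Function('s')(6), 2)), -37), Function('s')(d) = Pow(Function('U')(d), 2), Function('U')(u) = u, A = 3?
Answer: Rational(-1, 636696) ≈ -1.5706e-6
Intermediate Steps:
Function('s')(d) = Pow(d, 2)
Function('W')(m, c) = Add(Mul(Rational(-1, 5), m), Mul(Rational(4, 3), Pow(m, 2))) (Function('W')(m, c) = Add(Mul(Pow(Add(m, m), 2), Pow(3, -1)), Mul(m, Pow(-5, -1))) = Add(Mul(Pow(Mul(2, m), 2), Rational(1, 3)), Mul(m, Rational(-1, 5))) = Add(Mul(Mul(4, Pow(m, 2)), Rational(1, 3)), Mul(Rational(-1, 5), m)) = Add(Mul(Rational(4, 3), Pow(m, 2)), Mul(Rational(-1, 5), m)) = Add(Mul(Rational(-1, 5), m), Mul(Rational(4, 3), Pow(m, 2))))
g = -636696 (g = Mul(Mul(10, Mul(Rational(1, 15), Pow(6, 2), Add(-3, Mul(20, Pow(6, 2))))), -37) = Mul(Mul(10, Mul(Rational(1, 15), 36, Add(-3, Mul(20, 36)))), -37) = Mul(Mul(10, Mul(Rational(1, 15), 36, Add(-3, 720))), -37) = Mul(Mul(10, Mul(Rational(1, 15), 36, 717)), -37) = Mul(Mul(10, Rational(8604, 5)), -37) = Mul(17208, -37) = -636696)
Pow(g, -1) = Pow(-636696, -1) = Rational(-1, 636696)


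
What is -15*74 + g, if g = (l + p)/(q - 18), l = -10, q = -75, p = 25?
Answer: -34415/31 ≈ -1110.2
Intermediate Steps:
g = -5/31 (g = (-10 + 25)/(-75 - 18) = 15/(-93) = 15*(-1/93) = -5/31 ≈ -0.16129)
-15*74 + g = -15*74 - 5/31 = -1110 - 5/31 = -34415/31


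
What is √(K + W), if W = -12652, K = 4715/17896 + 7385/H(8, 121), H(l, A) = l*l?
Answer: 3*I*√446108398703/17896 ≈ 111.97*I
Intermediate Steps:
H(l, A) = l²
K = 16557965/143168 (K = 4715/17896 + 7385/(8²) = 4715*(1/17896) + 7385/64 = 4715/17896 + 7385*(1/64) = 4715/17896 + 7385/64 = 16557965/143168 ≈ 115.65)
√(K + W) = √(16557965/143168 - 12652) = √(-1794803571/143168) = 3*I*√446108398703/17896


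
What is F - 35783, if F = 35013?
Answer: -770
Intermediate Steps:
F - 35783 = 35013 - 35783 = -770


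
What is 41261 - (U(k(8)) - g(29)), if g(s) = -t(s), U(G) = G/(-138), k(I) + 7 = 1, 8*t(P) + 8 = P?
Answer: 7591533/184 ≈ 41258.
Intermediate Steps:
t(P) = -1 + P/8
k(I) = -6 (k(I) = -7 + 1 = -6)
U(G) = -G/138 (U(G) = G*(-1/138) = -G/138)
g(s) = 1 - s/8 (g(s) = -(-1 + s/8) = 1 - s/8)
41261 - (U(k(8)) - g(29)) = 41261 - (-1/138*(-6) - (1 - ⅛*29)) = 41261 - (1/23 - (1 - 29/8)) = 41261 - (1/23 - 1*(-21/8)) = 41261 - (1/23 + 21/8) = 41261 - 1*491/184 = 41261 - 491/184 = 7591533/184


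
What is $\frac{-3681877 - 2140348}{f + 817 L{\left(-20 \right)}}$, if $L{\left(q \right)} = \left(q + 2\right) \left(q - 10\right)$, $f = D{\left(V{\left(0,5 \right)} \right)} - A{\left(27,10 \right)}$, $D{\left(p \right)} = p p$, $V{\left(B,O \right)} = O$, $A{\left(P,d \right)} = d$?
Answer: $- \frac{1164445}{88239} \approx -13.196$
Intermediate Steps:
$D{\left(p \right)} = p^{2}$
$f = 15$ ($f = 5^{2} - 10 = 25 - 10 = 15$)
$L{\left(q \right)} = \left(-10 + q\right) \left(2 + q\right)$ ($L{\left(q \right)} = \left(2 + q\right) \left(-10 + q\right) = \left(-10 + q\right) \left(2 + q\right)$)
$\frac{-3681877 - 2140348}{f + 817 L{\left(-20 \right)}} = \frac{-3681877 - 2140348}{15 + 817 \left(-20 + \left(-20\right)^{2} - -160\right)} = \frac{-3681877 - 2140348}{15 + 817 \left(-20 + 400 + 160\right)} = - \frac{5822225}{15 + 817 \cdot 540} = - \frac{5822225}{15 + 441180} = - \frac{5822225}{441195} = \left(-5822225\right) \frac{1}{441195} = - \frac{1164445}{88239}$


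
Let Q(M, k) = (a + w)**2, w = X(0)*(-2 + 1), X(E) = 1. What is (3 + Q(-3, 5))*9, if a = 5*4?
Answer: 3276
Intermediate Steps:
a = 20
w = -1 (w = 1*(-2 + 1) = 1*(-1) = -1)
Q(M, k) = 361 (Q(M, k) = (20 - 1)**2 = 19**2 = 361)
(3 + Q(-3, 5))*9 = (3 + 361)*9 = 364*9 = 3276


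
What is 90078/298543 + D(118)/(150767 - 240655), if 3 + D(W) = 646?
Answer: 7904968115/26835433184 ≈ 0.29457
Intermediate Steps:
D(W) = 643 (D(W) = -3 + 646 = 643)
90078/298543 + D(118)/(150767 - 240655) = 90078/298543 + 643/(150767 - 240655) = 90078*(1/298543) + 643/(-89888) = 90078/298543 + 643*(-1/89888) = 90078/298543 - 643/89888 = 7904968115/26835433184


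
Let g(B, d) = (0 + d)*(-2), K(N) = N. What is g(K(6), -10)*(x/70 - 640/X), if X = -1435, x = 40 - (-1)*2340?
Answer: 197720/287 ≈ 688.92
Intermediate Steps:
x = 2380 (x = 40 - 1*(-2340) = 40 + 2340 = 2380)
g(B, d) = -2*d (g(B, d) = d*(-2) = -2*d)
g(K(6), -10)*(x/70 - 640/X) = (-2*(-10))*(2380/70 - 640/(-1435)) = 20*(2380*(1/70) - 640*(-1/1435)) = 20*(34 + 128/287) = 20*(9886/287) = 197720/287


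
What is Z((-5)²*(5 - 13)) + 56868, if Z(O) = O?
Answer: 56668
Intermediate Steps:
Z((-5)²*(5 - 13)) + 56868 = (-5)²*(5 - 13) + 56868 = 25*(-8) + 56868 = -200 + 56868 = 56668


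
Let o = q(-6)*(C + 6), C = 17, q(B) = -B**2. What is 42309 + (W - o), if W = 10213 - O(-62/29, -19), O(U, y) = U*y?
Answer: 1545972/29 ≈ 53309.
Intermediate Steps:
o = -828 (o = (-1*(-6)**2)*(17 + 6) = -1*36*23 = -36*23 = -828)
W = 294999/29 (W = 10213 - (-62/29)*(-19) = 10213 - (-62*1/29)*(-19) = 10213 - (-62)*(-19)/29 = 10213 - 1*1178/29 = 10213 - 1178/29 = 294999/29 ≈ 10172.)
42309 + (W - o) = 42309 + (294999/29 - 1*(-828)) = 42309 + (294999/29 + 828) = 42309 + 319011/29 = 1545972/29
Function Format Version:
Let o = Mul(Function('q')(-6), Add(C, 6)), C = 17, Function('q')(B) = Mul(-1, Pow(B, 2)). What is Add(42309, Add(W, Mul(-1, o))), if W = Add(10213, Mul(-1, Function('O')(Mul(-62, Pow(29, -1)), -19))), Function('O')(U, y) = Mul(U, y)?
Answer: Rational(1545972, 29) ≈ 53309.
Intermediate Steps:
o = -828 (o = Mul(Mul(-1, Pow(-6, 2)), Add(17, 6)) = Mul(Mul(-1, 36), 23) = Mul(-36, 23) = -828)
W = Rational(294999, 29) (W = Add(10213, Mul(-1, Mul(Mul(-62, Pow(29, -1)), -19))) = Add(10213, Mul(-1, Mul(Mul(-62, Rational(1, 29)), -19))) = Add(10213, Mul(-1, Mul(Rational(-62, 29), -19))) = Add(10213, Mul(-1, Rational(1178, 29))) = Add(10213, Rational(-1178, 29)) = Rational(294999, 29) ≈ 10172.)
Add(42309, Add(W, Mul(-1, o))) = Add(42309, Add(Rational(294999, 29), Mul(-1, -828))) = Add(42309, Add(Rational(294999, 29), 828)) = Add(42309, Rational(319011, 29)) = Rational(1545972, 29)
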